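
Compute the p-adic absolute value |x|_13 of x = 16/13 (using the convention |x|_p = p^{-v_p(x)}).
|16/13|_13 = 13

Step 1 — compute v_13(x) by factoring powers of 13 out of the numerator and denominator: v_13(16/13) = -1. Step 2 — apply |x|_p = p^{-v_p(x)} = 13^{1} = 13.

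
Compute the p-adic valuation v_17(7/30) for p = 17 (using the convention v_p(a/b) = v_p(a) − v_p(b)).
v_17(7/30) = 0

Factor powers of 17 from the numerator and denominator of the reduced fraction: 7 = 17^0 · 7 and 30 = 17^0 · 30. Apply v_p(a/b) = v_p(a) − v_p(b): v_17(7/30) = 0 − 0 = 0.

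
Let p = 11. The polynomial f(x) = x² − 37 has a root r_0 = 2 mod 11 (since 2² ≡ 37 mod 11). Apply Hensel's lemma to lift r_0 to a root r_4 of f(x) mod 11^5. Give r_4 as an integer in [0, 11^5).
r_4 = 13532 (mod 161051)

Hensel's recurrence: r_{i+1} = r_i − f(r_i)·(f′(r_i))^{-1} mod 11^{i+2}, with f′(x) = 2x. Iterate:
  r_0 = 2 (mod 11)
  r_1 = 101 (mod 121)
  r_2 = 222 (mod 1331)
  r_3 = 13532 (mod 14641)
  r_4 = 13532 (mod 161051)
Final: r_4 = 13532, and one checks f(r_4) ≡ 0 mod 11^5.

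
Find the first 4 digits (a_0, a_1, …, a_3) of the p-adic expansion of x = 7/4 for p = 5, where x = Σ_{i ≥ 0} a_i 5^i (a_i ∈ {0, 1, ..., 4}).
(a_0, …, a_3) = (3, 1, 1, 1)

v_5(7/4) = 0 (numerator and denominator both coprime to 5), so x ∈ ℤ_5^×. Compute digits iteratively via a_i = x_i mod 5, x_{i+1} = (x_i − a_i)/5, with x_0 = x:
  x_0 = 7/4;  a_0 = 3;  x_1 = (x_0 − 3)/5 = -1/4
  x_1 = -1/4;  a_1 = 1;  x_2 = (x_1 − 1)/5 = -1/4
  x_2 = -1/4;  a_2 = 1;  x_3 = (x_2 − 1)/5 = -1/4
  x_3 = -1/4;  a_3 = 1;  x_4 = (x_3 − 1)/5 = -1/4
Digits: (3, 1, 1, 1).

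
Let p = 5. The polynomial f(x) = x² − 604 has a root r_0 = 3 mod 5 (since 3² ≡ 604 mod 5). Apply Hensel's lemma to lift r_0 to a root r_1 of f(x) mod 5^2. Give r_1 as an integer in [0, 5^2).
r_1 = 23 (mod 25)

Hensel's recurrence: r_{i+1} = r_i − f(r_i)·(f′(r_i))^{-1} mod 5^{i+2}, with f′(x) = 2x. Iterate:
  r_0 = 3 (mod 5)
  r_1 = 23 (mod 25)
Final: r_1 = 23, and one checks f(r_1) ≡ 0 mod 5^2.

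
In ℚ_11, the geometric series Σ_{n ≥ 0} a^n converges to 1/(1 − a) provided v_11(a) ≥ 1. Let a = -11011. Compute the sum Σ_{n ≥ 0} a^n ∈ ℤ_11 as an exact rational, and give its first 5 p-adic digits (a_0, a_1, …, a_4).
Σ a^n = 1/(1 − a) = 1/11012;  first 5 digits = (1, 0, 8, 2, 8)

v_11(a) = 2 ≥ 1, so the series converges in ℤ_11 to 1/(1 − a) = 1/(1 − (-11011)) = 1/11012. Expand this rational in ℤ_11: compute digits iteratively via d_i = x_i mod 11, x_{i+1} = (x_i − d_i)/11. The first 5 digits are (1, 0, 8, 2, 8).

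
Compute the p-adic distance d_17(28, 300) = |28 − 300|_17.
d_17(28, 300) = 1/17

Step 1 — x − y = 28 − 300 = -272. Step 2 — v_17(-272) = 1 (factor: -272 = −(17^1 · 16); the sign does not affect v_p). Step 3 — |x − y|_17 = 17^{-1} = 1/17.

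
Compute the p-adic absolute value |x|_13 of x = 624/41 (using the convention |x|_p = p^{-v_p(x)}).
|624/41|_13 = 1/13

Step 1 — compute v_13(x) by factoring powers of 13 out of the numerator and denominator: v_13(624/41) = 1. Step 2 — apply |x|_p = p^{-v_p(x)} = 13^{-1} = 1/13.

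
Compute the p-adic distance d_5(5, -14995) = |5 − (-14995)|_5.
d_5(5, -14995) = 1/625

Step 1 — x − y = 5 − (-14995) = 15000. Step 2 — v_5(15000) = 4 (factor: 15000 = (5^4 · 24); the sign does not affect v_p). Step 3 — |x − y|_5 = 5^{-4} = 1/625.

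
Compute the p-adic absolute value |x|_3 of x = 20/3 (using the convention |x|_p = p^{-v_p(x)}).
|20/3|_3 = 3

Step 1 — compute v_3(x) by factoring powers of 3 out of the numerator and denominator: v_3(20/3) = -1. Step 2 — apply |x|_p = p^{-v_p(x)} = 3^{1} = 3.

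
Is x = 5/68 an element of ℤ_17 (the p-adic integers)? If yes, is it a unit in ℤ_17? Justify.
x ∉ ℤ_17 (v_17(x) = -1 < 0)

ℤ_17 = {x ∈ ℚ_17 : v_17(x) ≥ 0} and ℤ_17^× = {x ∈ ℤ_17 : v_17(x) = 0}. Here v_17(5/68) = v_17(num) − v_17(den) = -1; compare against these criteria.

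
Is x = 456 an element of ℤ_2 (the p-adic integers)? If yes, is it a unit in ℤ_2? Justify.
x ∈ ℤ_2 but not a unit; v_2(x) = 3 > 0

ℤ_2 = {x ∈ ℚ_2 : v_2(x) ≥ 0} and ℤ_2^× = {x ∈ ℤ_2 : v_2(x) = 0}. Here v_2(456) = v_2(num) − v_2(den) = 3; compare against these criteria.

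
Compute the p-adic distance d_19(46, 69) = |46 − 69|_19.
d_19(46, 69) = 1

Step 1 — x − y = 46 − 69 = -23. Step 2 — v_19(-23) = 0 (factor: -23 = −(19^0 · 23); the sign does not affect v_p). Step 3 — |x − y|_19 = 19^{0} = 1.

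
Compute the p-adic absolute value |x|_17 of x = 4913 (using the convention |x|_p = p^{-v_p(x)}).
|4913|_17 = 1/4913

Step 1 — compute v_17(x) by factoring powers of 17 out of the numerator and denominator: v_17(4913) = 3. Step 2 — apply |x|_p = p^{-v_p(x)} = 17^{-3} = 1/4913.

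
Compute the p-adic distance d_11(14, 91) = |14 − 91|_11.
d_11(14, 91) = 1/11

Step 1 — x − y = 14 − 91 = -77. Step 2 — v_11(-77) = 1 (factor: -77 = −(11^1 · 7); the sign does not affect v_p). Step 3 — |x − y|_11 = 11^{-1} = 1/11.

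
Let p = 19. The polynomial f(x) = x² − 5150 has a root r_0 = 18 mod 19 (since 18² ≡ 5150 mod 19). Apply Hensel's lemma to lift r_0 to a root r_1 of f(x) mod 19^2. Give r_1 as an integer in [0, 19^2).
r_1 = 132 (mod 361)

Hensel's recurrence: r_{i+1} = r_i − f(r_i)·(f′(r_i))^{-1} mod 19^{i+2}, with f′(x) = 2x. Iterate:
  r_0 = 18 (mod 19)
  r_1 = 132 (mod 361)
Final: r_1 = 132, and one checks f(r_1) ≡ 0 mod 19^2.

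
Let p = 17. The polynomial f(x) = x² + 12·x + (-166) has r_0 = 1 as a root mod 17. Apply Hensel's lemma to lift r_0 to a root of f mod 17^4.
r_3 = 39832 (mod 83521)

Hensel: r_{i+1} = r_i − f(r_i)·(f′(r_i))^{-1} mod 17^{i+2}, f′(x) = 2x + 12. Iterate:
  r_0 = 1 (mod 17)
  r_1 = 239 (mod 289)
  r_2 = 528 (mod 4913)
  r_3 = 39832 (mod 83521)
Final: r = 39832 satisfies f(r) ≡ 0 mod 17^4.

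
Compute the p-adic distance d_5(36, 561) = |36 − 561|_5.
d_5(36, 561) = 1/25

Step 1 — x − y = 36 − 561 = -525. Step 2 — v_5(-525) = 2 (factor: -525 = −(5^2 · 21); the sign does not affect v_p). Step 3 — |x − y|_5 = 5^{-2} = 1/25.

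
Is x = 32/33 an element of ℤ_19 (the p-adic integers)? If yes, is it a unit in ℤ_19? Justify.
x ∈ ℤ_19^× (unit); v_19(x) = 0

ℤ_19 = {x ∈ ℚ_19 : v_19(x) ≥ 0} and ℤ_19^× = {x ∈ ℤ_19 : v_19(x) = 0}. Here v_19(32/33) = v_19(num) − v_19(den) = 0; compare against these criteria.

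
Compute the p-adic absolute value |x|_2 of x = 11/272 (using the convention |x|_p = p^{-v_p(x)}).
|11/272|_2 = 16

Step 1 — compute v_2(x) by factoring powers of 2 out of the numerator and denominator: v_2(11/272) = -4. Step 2 — apply |x|_p = p^{-v_p(x)} = 2^{4} = 16.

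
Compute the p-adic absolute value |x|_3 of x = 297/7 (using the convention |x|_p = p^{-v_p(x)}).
|297/7|_3 = 1/27

Step 1 — compute v_3(x) by factoring powers of 3 out of the numerator and denominator: v_3(297/7) = 3. Step 2 — apply |x|_p = p^{-v_p(x)} = 3^{-3} = 1/27.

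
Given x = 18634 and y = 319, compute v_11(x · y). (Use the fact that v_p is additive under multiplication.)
v_11(5944246) = 4

v_p(x) = 3 (factor: 18634 = 11^3 · 14); v_p(y) = 1 (factor: 319 = 11^1 · 29). Additivity: v_p(xy) = v_p(x) + v_p(y) = 3 + 1 = 4. (Direct check: xy = 5944246 = 11^4 · (406).)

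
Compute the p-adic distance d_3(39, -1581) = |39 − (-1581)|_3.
d_3(39, -1581) = 1/81

Step 1 — x − y = 39 − (-1581) = 1620. Step 2 — v_3(1620) = 4 (factor: 1620 = (3^4 · 20); the sign does not affect v_p). Step 3 — |x − y|_3 = 3^{-4} = 1/81.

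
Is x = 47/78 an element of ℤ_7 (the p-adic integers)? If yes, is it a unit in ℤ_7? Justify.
x ∈ ℤ_7^× (unit); v_7(x) = 0

ℤ_7 = {x ∈ ℚ_7 : v_7(x) ≥ 0} and ℤ_7^× = {x ∈ ℤ_7 : v_7(x) = 0}. Here v_7(47/78) = v_7(num) − v_7(den) = 0; compare against these criteria.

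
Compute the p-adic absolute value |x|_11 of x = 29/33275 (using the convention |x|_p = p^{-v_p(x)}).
|29/33275|_11 = 1331

Step 1 — compute v_11(x) by factoring powers of 11 out of the numerator and denominator: v_11(29/33275) = -3. Step 2 — apply |x|_p = p^{-v_p(x)} = 11^{3} = 1331.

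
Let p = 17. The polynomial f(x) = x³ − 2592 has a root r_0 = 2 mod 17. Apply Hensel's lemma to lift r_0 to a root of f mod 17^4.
r_3 = 36535 (mod 83521)

Hensel: r_{i+1} = r_i − f(r_i)/f′(r_i) mod 17^{i+2}, where f′(x) = 3x². Iterate:
  r_0 = 2 (mod 17)
  r_1 = 121 (mod 289)
  r_2 = 2144 (mod 4913)
  r_3 = 36535 (mod 83521)
Final: r = 36535 with f(r) ≡ 0 mod 17^4.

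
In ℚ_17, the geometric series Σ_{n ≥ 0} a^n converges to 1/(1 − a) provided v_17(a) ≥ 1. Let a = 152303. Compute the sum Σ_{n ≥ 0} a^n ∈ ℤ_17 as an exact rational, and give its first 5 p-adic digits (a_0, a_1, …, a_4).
Σ a^n = 1/(1 − a) = -1/152302;  first 5 digits = (1, 0, 0, 14, 1)

v_17(a) = 3 ≥ 1, so the series converges in ℤ_17 to 1/(1 − a) = 1/(1 − 152303) = -1/152302. Expand this rational in ℤ_17: compute digits iteratively via d_i = x_i mod 17, x_{i+1} = (x_i − d_i)/17. The first 5 digits are (1, 0, 0, 14, 1).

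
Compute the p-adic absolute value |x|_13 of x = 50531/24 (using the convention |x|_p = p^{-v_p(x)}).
|50531/24|_13 = 1/2197

Step 1 — compute v_13(x) by factoring powers of 13 out of the numerator and denominator: v_13(50531/24) = 3. Step 2 — apply |x|_p = p^{-v_p(x)} = 13^{-3} = 1/2197.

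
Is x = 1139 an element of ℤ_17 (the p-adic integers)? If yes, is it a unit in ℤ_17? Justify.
x ∈ ℤ_17 but not a unit; v_17(x) = 1 > 0

ℤ_17 = {x ∈ ℚ_17 : v_17(x) ≥ 0} and ℤ_17^× = {x ∈ ℤ_17 : v_17(x) = 0}. Here v_17(1139) = v_17(num) − v_17(den) = 1; compare against these criteria.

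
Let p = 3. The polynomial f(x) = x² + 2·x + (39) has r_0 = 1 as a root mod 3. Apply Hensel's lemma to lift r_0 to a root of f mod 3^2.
r_1 = 4 (mod 9)

Hensel: r_{i+1} = r_i − f(r_i)·(f′(r_i))^{-1} mod 3^{i+2}, f′(x) = 2x + 2. Iterate:
  r_0 = 1 (mod 3)
  r_1 = 4 (mod 9)
Final: r = 4 satisfies f(r) ≡ 0 mod 3^2.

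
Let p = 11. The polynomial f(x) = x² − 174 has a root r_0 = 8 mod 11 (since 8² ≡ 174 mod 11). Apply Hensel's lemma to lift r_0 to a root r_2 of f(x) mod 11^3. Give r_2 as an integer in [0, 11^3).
r_2 = 151 (mod 1331)

Hensel's recurrence: r_{i+1} = r_i − f(r_i)·(f′(r_i))^{-1} mod 11^{i+2}, with f′(x) = 2x. Iterate:
  r_0 = 8 (mod 11)
  r_1 = 30 (mod 121)
  r_2 = 151 (mod 1331)
Final: r_2 = 151, and one checks f(r_2) ≡ 0 mod 11^3.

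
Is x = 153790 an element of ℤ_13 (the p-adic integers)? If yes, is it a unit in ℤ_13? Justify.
x ∈ ℤ_13 but not a unit; v_13(x) = 3 > 0

ℤ_13 = {x ∈ ℚ_13 : v_13(x) ≥ 0} and ℤ_13^× = {x ∈ ℤ_13 : v_13(x) = 0}. Here v_13(153790) = v_13(num) − v_13(den) = 3; compare against these criteria.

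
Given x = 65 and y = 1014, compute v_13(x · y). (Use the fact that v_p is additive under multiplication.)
v_13(65910) = 3

v_p(x) = 1 (factor: 65 = 13^1 · 5); v_p(y) = 2 (factor: 1014 = 13^2 · 6). Additivity: v_p(xy) = v_p(x) + v_p(y) = 1 + 2 = 3. (Direct check: xy = 65910 = 13^3 · (30).)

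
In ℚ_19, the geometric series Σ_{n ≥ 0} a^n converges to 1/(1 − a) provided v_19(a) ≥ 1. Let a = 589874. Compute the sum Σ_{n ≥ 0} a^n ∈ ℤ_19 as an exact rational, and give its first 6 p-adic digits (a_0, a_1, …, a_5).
Σ a^n = 1/(1 − a) = -1/589873;  first 6 digits = (1, 0, 0, 10, 4, 0)

v_19(a) = 3 ≥ 1, so the series converges in ℤ_19 to 1/(1 − a) = 1/(1 − 589874) = -1/589873. Expand this rational in ℤ_19: compute digits iteratively via d_i = x_i mod 19, x_{i+1} = (x_i − d_i)/19. The first 6 digits are (1, 0, 0, 10, 4, 0).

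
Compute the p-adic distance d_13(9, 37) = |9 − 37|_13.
d_13(9, 37) = 1

Step 1 — x − y = 9 − 37 = -28. Step 2 — v_13(-28) = 0 (factor: -28 = −(13^0 · 28); the sign does not affect v_p). Step 3 — |x − y|_13 = 13^{0} = 1.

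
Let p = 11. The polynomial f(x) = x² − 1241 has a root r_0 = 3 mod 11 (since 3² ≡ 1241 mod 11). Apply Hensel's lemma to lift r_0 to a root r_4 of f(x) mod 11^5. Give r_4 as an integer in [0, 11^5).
r_4 = 52682 (mod 161051)

Hensel's recurrence: r_{i+1} = r_i − f(r_i)·(f′(r_i))^{-1} mod 11^{i+2}, with f′(x) = 2x. Iterate:
  r_0 = 3 (mod 11)
  r_1 = 47 (mod 121)
  r_2 = 773 (mod 1331)
  r_3 = 8759 (mod 14641)
  r_4 = 52682 (mod 161051)
Final: r_4 = 52682, and one checks f(r_4) ≡ 0 mod 11^5.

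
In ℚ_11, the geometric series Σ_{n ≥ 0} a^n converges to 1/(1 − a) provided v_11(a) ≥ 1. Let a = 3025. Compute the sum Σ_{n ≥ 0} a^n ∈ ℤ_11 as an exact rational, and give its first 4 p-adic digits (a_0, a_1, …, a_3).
Σ a^n = 1/(1 − a) = -1/3024;  first 4 digits = (1, 0, 3, 2)

v_11(a) = 2 ≥ 1, so the series converges in ℤ_11 to 1/(1 − a) = 1/(1 − 3025) = -1/3024. Expand this rational in ℤ_11: compute digits iteratively via d_i = x_i mod 11, x_{i+1} = (x_i − d_i)/11. The first 4 digits are (1, 0, 3, 2).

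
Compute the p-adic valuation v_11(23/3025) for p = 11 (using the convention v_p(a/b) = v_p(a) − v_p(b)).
v_11(23/3025) = -2

Factor powers of 11 from the numerator and denominator of the reduced fraction: 23 = 11^0 · 23 and 3025 = 11^2 · 25. Apply v_p(a/b) = v_p(a) − v_p(b): v_11(23/3025) = 0 − 2 = -2.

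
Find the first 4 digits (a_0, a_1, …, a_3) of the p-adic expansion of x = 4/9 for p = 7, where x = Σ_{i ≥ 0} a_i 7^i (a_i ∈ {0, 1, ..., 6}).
(a_0, …, a_3) = (2, 6, 3, 1)

v_7(4/9) = 0 (numerator and denominator both coprime to 7), so x ∈ ℤ_7^×. Compute digits iteratively via a_i = x_i mod 7, x_{i+1} = (x_i − a_i)/7, with x_0 = x:
  x_0 = 4/9;  a_0 = 2;  x_1 = (x_0 − 2)/7 = -2/9
  x_1 = -2/9;  a_1 = 6;  x_2 = (x_1 − 6)/7 = -8/9
  x_2 = -8/9;  a_2 = 3;  x_3 = (x_2 − 3)/7 = -5/9
  x_3 = -5/9;  a_3 = 1;  x_4 = (x_3 − 1)/7 = -2/9
Digits: (2, 6, 3, 1).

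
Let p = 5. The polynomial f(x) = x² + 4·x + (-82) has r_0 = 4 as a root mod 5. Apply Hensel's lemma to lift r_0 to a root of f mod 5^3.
r_2 = 29 (mod 125)

Hensel: r_{i+1} = r_i − f(r_i)·(f′(r_i))^{-1} mod 5^{i+2}, f′(x) = 2x + 4. Iterate:
  r_0 = 4 (mod 5)
  r_1 = 4 (mod 25)
  r_2 = 29 (mod 125)
Final: r = 29 satisfies f(r) ≡ 0 mod 5^3.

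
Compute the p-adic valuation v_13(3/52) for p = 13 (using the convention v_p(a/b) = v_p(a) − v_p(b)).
v_13(3/52) = -1

Factor powers of 13 from the numerator and denominator of the reduced fraction: 3 = 13^0 · 3 and 52 = 13^1 · 4. Apply v_p(a/b) = v_p(a) − v_p(b): v_13(3/52) = 0 − 1 = -1.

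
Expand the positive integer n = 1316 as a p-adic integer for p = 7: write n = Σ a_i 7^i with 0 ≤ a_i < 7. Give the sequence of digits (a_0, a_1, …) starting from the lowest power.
(a_0, a_1, …) = (0, 6, 5, 3)

Repeated division by 7 gives the digits low-to-high: 1316 = 6·7^1 + 5·7^2 + 3·7^3. Digit sequence: (0, 6, 5, 3).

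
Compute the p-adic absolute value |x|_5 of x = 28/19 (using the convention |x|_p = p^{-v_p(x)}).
|28/19|_5 = 1

Step 1 — compute v_5(x) by factoring powers of 5 out of the numerator and denominator: v_5(28/19) = 0. Step 2 — apply |x|_p = p^{-v_p(x)} = 5^{0} = 1.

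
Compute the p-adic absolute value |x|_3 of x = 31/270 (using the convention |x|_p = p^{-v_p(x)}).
|31/270|_3 = 27

Step 1 — compute v_3(x) by factoring powers of 3 out of the numerator and denominator: v_3(31/270) = -3. Step 2 — apply |x|_p = p^{-v_p(x)} = 3^{3} = 27.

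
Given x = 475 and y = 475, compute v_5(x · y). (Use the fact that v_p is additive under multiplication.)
v_5(225625) = 4

v_p(x) = 2 (factor: 475 = 5^2 · 19); v_p(y) = 2 (factor: 475 = 5^2 · 19). Additivity: v_p(xy) = v_p(x) + v_p(y) = 2 + 2 = 4. (Direct check: xy = 225625 = 5^4 · (361).)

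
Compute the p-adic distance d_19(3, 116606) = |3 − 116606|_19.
d_19(3, 116606) = 1/6859

Step 1 — x − y = 3 − 116606 = -116603. Step 2 — v_19(-116603) = 3 (factor: -116603 = −(19^3 · 17); the sign does not affect v_p). Step 3 — |x − y|_19 = 19^{-3} = 1/6859.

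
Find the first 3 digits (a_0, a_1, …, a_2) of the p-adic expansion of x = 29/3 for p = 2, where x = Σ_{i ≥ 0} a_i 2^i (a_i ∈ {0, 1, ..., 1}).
(a_0, …, a_2) = (1, 1, 1)

v_2(29/3) = 0 (numerator and denominator both coprime to 2), so x ∈ ℤ_2^×. Compute digits iteratively via a_i = x_i mod 2, x_{i+1} = (x_i − a_i)/2, with x_0 = x:
  x_0 = 29/3;  a_0 = 1;  x_1 = (x_0 − 1)/2 = 13/3
  x_1 = 13/3;  a_1 = 1;  x_2 = (x_1 − 1)/2 = 5/3
  x_2 = 5/3;  a_2 = 1;  x_3 = (x_2 − 1)/2 = 1/3
Digits: (1, 1, 1).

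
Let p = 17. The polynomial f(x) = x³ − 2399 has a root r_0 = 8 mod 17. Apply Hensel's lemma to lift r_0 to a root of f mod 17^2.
r_1 = 212 (mod 289)

Hensel: r_{i+1} = r_i − f(r_i)/f′(r_i) mod 17^{i+2}, where f′(x) = 3x². Iterate:
  r_0 = 8 (mod 17)
  r_1 = 212 (mod 289)
Final: r = 212 with f(r) ≡ 0 mod 17^2.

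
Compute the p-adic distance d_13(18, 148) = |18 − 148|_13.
d_13(18, 148) = 1/13

Step 1 — x − y = 18 − 148 = -130. Step 2 — v_13(-130) = 1 (factor: -130 = −(13^1 · 10); the sign does not affect v_p). Step 3 — |x − y|_13 = 13^{-1} = 1/13.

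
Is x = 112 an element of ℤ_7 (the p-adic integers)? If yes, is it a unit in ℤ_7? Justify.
x ∈ ℤ_7 but not a unit; v_7(x) = 1 > 0

ℤ_7 = {x ∈ ℚ_7 : v_7(x) ≥ 0} and ℤ_7^× = {x ∈ ℤ_7 : v_7(x) = 0}. Here v_7(112) = v_7(num) − v_7(den) = 1; compare against these criteria.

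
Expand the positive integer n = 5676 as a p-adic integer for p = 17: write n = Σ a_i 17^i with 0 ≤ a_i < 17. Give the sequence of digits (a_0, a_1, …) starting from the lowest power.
(a_0, a_1, …) = (15, 10, 2, 1)

Repeated division by 17 gives the digits low-to-high: 5676 = 15 + 10·17^1 + 2·17^2 + 1·17^3. Digit sequence: (15, 10, 2, 1).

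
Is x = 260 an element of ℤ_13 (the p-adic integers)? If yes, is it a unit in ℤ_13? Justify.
x ∈ ℤ_13 but not a unit; v_13(x) = 1 > 0

ℤ_13 = {x ∈ ℚ_13 : v_13(x) ≥ 0} and ℤ_13^× = {x ∈ ℤ_13 : v_13(x) = 0}. Here v_13(260) = v_13(num) − v_13(den) = 1; compare against these criteria.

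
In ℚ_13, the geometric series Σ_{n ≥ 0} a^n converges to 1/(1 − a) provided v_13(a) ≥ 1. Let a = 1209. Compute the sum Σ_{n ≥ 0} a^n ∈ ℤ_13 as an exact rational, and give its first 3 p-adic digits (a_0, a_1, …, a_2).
Σ a^n = 1/(1 − a) = -1/1208;  first 3 digits = (1, 2, 11)

v_13(a) = 1 ≥ 1, so the series converges in ℤ_13 to 1/(1 − a) = 1/(1 − 1209) = -1/1208. Expand this rational in ℤ_13: compute digits iteratively via d_i = x_i mod 13, x_{i+1} = (x_i − d_i)/13. The first 3 digits are (1, 2, 11).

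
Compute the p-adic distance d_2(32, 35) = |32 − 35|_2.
d_2(32, 35) = 1

Step 1 — x − y = 32 − 35 = -3. Step 2 — v_2(-3) = 0 (factor: -3 = −(2^0 · 3); the sign does not affect v_p). Step 3 — |x − y|_2 = 2^{0} = 1.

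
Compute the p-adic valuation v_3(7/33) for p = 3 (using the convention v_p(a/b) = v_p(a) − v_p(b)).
v_3(7/33) = -1

Factor powers of 3 from the numerator and denominator of the reduced fraction: 7 = 3^0 · 7 and 33 = 3^1 · 11. Apply v_p(a/b) = v_p(a) − v_p(b): v_3(7/33) = 0 − 1 = -1.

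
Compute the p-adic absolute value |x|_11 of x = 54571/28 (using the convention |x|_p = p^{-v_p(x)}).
|54571/28|_11 = 1/1331

Step 1 — compute v_11(x) by factoring powers of 11 out of the numerator and denominator: v_11(54571/28) = 3. Step 2 — apply |x|_p = p^{-v_p(x)} = 11^{-3} = 1/1331.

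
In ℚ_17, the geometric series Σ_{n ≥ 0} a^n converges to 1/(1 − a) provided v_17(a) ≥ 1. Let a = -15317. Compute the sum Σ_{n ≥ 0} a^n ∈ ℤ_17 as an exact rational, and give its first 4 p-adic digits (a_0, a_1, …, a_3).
Σ a^n = 1/(1 − a) = 1/15318;  first 4 digits = (1, 0, 15, 13)

v_17(a) = 2 ≥ 1, so the series converges in ℤ_17 to 1/(1 − a) = 1/(1 − (-15317)) = 1/15318. Expand this rational in ℤ_17: compute digits iteratively via d_i = x_i mod 17, x_{i+1} = (x_i − d_i)/17. The first 4 digits are (1, 0, 15, 13).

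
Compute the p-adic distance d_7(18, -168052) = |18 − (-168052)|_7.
d_7(18, -168052) = 1/16807

Step 1 — x − y = 18 − (-168052) = 168070. Step 2 — v_7(168070) = 5 (factor: 168070 = (7^5 · 10); the sign does not affect v_p). Step 3 — |x − y|_7 = 7^{-5} = 1/16807.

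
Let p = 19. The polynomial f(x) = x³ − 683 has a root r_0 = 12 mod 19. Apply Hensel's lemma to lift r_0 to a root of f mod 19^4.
r_3 = 57259 (mod 130321)

Hensel: r_{i+1} = r_i − f(r_i)/f′(r_i) mod 19^{i+2}, where f′(x) = 3x². Iterate:
  r_0 = 12 (mod 19)
  r_1 = 221 (mod 361)
  r_2 = 2387 (mod 6859)
  r_3 = 57259 (mod 130321)
Final: r = 57259 with f(r) ≡ 0 mod 19^4.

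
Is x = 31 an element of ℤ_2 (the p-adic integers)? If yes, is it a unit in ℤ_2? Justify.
x ∈ ℤ_2^× (unit); v_2(x) = 0

ℤ_2 = {x ∈ ℚ_2 : v_2(x) ≥ 0} and ℤ_2^× = {x ∈ ℤ_2 : v_2(x) = 0}. Here v_2(31) = v_2(num) − v_2(den) = 0; compare against these criteria.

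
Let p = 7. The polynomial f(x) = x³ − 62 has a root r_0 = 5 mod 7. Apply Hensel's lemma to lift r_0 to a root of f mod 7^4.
r_3 = 1531 (mod 2401)

Hensel: r_{i+1} = r_i − f(r_i)/f′(r_i) mod 7^{i+2}, where f′(x) = 3x². Iterate:
  r_0 = 5 (mod 7)
  r_1 = 12 (mod 49)
  r_2 = 159 (mod 343)
  r_3 = 1531 (mod 2401)
Final: r = 1531 with f(r) ≡ 0 mod 7^4.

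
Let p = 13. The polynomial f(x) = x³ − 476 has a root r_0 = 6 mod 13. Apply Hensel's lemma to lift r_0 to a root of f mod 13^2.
r_1 = 71 (mod 169)

Hensel: r_{i+1} = r_i − f(r_i)/f′(r_i) mod 13^{i+2}, where f′(x) = 3x². Iterate:
  r_0 = 6 (mod 13)
  r_1 = 71 (mod 169)
Final: r = 71 with f(r) ≡ 0 mod 13^2.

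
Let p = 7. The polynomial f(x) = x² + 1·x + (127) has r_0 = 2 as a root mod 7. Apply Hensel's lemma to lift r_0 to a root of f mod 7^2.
r_1 = 44 (mod 49)

Hensel: r_{i+1} = r_i − f(r_i)·(f′(r_i))^{-1} mod 7^{i+2}, f′(x) = 2x + 1. Iterate:
  r_0 = 2 (mod 7)
  r_1 = 44 (mod 49)
Final: r = 44 satisfies f(r) ≡ 0 mod 7^2.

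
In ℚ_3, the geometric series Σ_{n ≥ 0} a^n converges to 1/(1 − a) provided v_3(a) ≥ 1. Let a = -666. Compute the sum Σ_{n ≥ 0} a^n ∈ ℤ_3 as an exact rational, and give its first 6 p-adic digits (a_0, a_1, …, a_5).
Σ a^n = 1/(1 − a) = 1/667;  first 6 digits = (1, 0, 1, 2, 1, 1)

v_3(a) = 2 ≥ 1, so the series converges in ℤ_3 to 1/(1 − a) = 1/(1 − (-666)) = 1/667. Expand this rational in ℤ_3: compute digits iteratively via d_i = x_i mod 3, x_{i+1} = (x_i − d_i)/3. The first 6 digits are (1, 0, 1, 2, 1, 1).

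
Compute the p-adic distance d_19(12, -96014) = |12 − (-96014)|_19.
d_19(12, -96014) = 1/6859

Step 1 — x − y = 12 − (-96014) = 96026. Step 2 — v_19(96026) = 3 (factor: 96026 = (19^3 · 14); the sign does not affect v_p). Step 3 — |x − y|_19 = 19^{-3} = 1/6859.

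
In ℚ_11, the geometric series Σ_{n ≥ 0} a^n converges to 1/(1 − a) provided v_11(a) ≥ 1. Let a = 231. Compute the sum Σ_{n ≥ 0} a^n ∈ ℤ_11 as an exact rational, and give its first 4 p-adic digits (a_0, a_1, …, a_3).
Σ a^n = 1/(1 − a) = -1/230;  first 4 digits = (1, 10, 2, 6)

v_11(a) = 1 ≥ 1, so the series converges in ℤ_11 to 1/(1 − a) = 1/(1 − 231) = -1/230. Expand this rational in ℤ_11: compute digits iteratively via d_i = x_i mod 11, x_{i+1} = (x_i − d_i)/11. The first 4 digits are (1, 10, 2, 6).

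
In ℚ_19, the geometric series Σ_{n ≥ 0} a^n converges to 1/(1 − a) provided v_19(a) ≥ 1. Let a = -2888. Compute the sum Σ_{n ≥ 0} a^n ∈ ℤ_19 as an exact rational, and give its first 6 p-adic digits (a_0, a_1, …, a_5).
Σ a^n = 1/(1 − a) = 1/2889;  first 6 digits = (1, 0, 11, 18, 6, 3)

v_19(a) = 2 ≥ 1, so the series converges in ℤ_19 to 1/(1 − a) = 1/(1 − (-2888)) = 1/2889. Expand this rational in ℤ_19: compute digits iteratively via d_i = x_i mod 19, x_{i+1} = (x_i − d_i)/19. The first 6 digits are (1, 0, 11, 18, 6, 3).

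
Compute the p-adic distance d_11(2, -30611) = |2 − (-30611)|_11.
d_11(2, -30611) = 1/1331

Step 1 — x − y = 2 − (-30611) = 30613. Step 2 — v_11(30613) = 3 (factor: 30613 = (11^3 · 23); the sign does not affect v_p). Step 3 — |x − y|_11 = 11^{-3} = 1/1331.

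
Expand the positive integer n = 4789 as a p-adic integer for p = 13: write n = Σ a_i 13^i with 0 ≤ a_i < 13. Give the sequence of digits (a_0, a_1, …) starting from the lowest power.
(a_0, a_1, …) = (5, 4, 2, 2)

Repeated division by 13 gives the digits low-to-high: 4789 = 5 + 4·13^1 + 2·13^2 + 2·13^3. Digit sequence: (5, 4, 2, 2).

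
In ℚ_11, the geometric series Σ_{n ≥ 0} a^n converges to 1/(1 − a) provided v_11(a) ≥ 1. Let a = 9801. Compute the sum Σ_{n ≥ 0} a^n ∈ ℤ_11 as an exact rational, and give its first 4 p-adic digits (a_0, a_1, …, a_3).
Σ a^n = 1/(1 − a) = -1/9800;  first 4 digits = (1, 0, 4, 7)

v_11(a) = 2 ≥ 1, so the series converges in ℤ_11 to 1/(1 − a) = 1/(1 − 9801) = -1/9800. Expand this rational in ℤ_11: compute digits iteratively via d_i = x_i mod 11, x_{i+1} = (x_i − d_i)/11. The first 4 digits are (1, 0, 4, 7).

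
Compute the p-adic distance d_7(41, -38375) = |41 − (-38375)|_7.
d_7(41, -38375) = 1/2401

Step 1 — x − y = 41 − (-38375) = 38416. Step 2 — v_7(38416) = 4 (factor: 38416 = (7^4 · 16); the sign does not affect v_p). Step 3 — |x − y|_7 = 7^{-4} = 1/2401.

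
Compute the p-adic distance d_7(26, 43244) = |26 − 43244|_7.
d_7(26, 43244) = 1/2401

Step 1 — x − y = 26 − 43244 = -43218. Step 2 — v_7(-43218) = 4 (factor: -43218 = −(7^4 · 18); the sign does not affect v_p). Step 3 — |x − y|_7 = 7^{-4} = 1/2401.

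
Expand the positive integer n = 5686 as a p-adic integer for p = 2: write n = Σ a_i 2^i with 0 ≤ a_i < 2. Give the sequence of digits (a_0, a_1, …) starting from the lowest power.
(a_0, a_1, …) = (0, 1, 1, 0, 1, 1, 0, 0, 0, 1, 1, 0, 1)

Repeated division by 2 gives the digits low-to-high: 5686 = 1·2^1 + 1·2^2 + 1·2^4 + 1·2^5 + 1·2^9 + 1·2^10 + 1·2^12. Digit sequence: (0, 1, 1, 0, 1, 1, 0, 0, 0, 1, 1, 0, 1).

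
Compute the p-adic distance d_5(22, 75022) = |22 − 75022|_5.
d_5(22, 75022) = 1/3125

Step 1 — x − y = 22 − 75022 = -75000. Step 2 — v_5(-75000) = 5 (factor: -75000 = −(5^5 · 24); the sign does not affect v_p). Step 3 — |x − y|_5 = 5^{-5} = 1/3125.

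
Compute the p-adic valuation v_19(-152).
v_19(-152) = 1

v_19(n) is the largest exponent k such that 19^k divides n. Factor out: -152 = -19^1 · 8. (Sign doesn't affect v_p.) So v_19(-152) = 1.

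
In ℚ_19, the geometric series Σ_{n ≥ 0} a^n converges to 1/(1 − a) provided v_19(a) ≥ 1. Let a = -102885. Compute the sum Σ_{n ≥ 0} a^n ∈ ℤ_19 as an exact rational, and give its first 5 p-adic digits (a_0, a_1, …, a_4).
Σ a^n = 1/(1 − a) = 1/102886;  first 5 digits = (1, 0, 0, 4, 18)

v_19(a) = 3 ≥ 1, so the series converges in ℤ_19 to 1/(1 − a) = 1/(1 − (-102885)) = 1/102886. Expand this rational in ℤ_19: compute digits iteratively via d_i = x_i mod 19, x_{i+1} = (x_i − d_i)/19. The first 5 digits are (1, 0, 0, 4, 18).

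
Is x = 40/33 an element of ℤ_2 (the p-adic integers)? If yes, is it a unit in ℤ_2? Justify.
x ∈ ℤ_2 but not a unit; v_2(x) = 3 > 0

ℤ_2 = {x ∈ ℚ_2 : v_2(x) ≥ 0} and ℤ_2^× = {x ∈ ℤ_2 : v_2(x) = 0}. Here v_2(40/33) = v_2(num) − v_2(den) = 3; compare against these criteria.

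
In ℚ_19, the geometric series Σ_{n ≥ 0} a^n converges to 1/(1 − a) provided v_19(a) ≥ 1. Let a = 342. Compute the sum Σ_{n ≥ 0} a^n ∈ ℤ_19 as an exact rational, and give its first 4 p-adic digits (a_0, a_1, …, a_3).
Σ a^n = 1/(1 − a) = -1/341;  first 4 digits = (1, 18, 1, 16)

v_19(a) = 1 ≥ 1, so the series converges in ℤ_19 to 1/(1 − a) = 1/(1 − 342) = -1/341. Expand this rational in ℤ_19: compute digits iteratively via d_i = x_i mod 19, x_{i+1} = (x_i − d_i)/19. The first 4 digits are (1, 18, 1, 16).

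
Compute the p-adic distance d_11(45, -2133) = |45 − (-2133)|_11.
d_11(45, -2133) = 1/121

Step 1 — x − y = 45 − (-2133) = 2178. Step 2 — v_11(2178) = 2 (factor: 2178 = (11^2 · 18); the sign does not affect v_p). Step 3 — |x − y|_11 = 11^{-2} = 1/121.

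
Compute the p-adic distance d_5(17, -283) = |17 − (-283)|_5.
d_5(17, -283) = 1/25

Step 1 — x − y = 17 − (-283) = 300. Step 2 — v_5(300) = 2 (factor: 300 = (5^2 · 12); the sign does not affect v_p). Step 3 — |x − y|_5 = 5^{-2} = 1/25.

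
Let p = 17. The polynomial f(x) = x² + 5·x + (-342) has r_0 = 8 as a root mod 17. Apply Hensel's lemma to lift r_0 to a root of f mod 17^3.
r_2 = 1079 (mod 4913)

Hensel: r_{i+1} = r_i − f(r_i)·(f′(r_i))^{-1} mod 17^{i+2}, f′(x) = 2x + 5. Iterate:
  r_0 = 8 (mod 17)
  r_1 = 212 (mod 289)
  r_2 = 1079 (mod 4913)
Final: r = 1079 satisfies f(r) ≡ 0 mod 17^3.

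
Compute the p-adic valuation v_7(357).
v_7(357) = 1

v_7(n) is the largest exponent k such that 7^k divides n. Factor out: 357 = 7^1 · 51. (Sign doesn't affect v_p.) So v_7(357) = 1.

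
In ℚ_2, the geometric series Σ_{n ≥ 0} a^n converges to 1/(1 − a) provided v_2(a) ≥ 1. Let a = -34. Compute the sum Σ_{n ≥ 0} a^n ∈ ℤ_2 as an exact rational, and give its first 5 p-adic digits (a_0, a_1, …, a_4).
Σ a^n = 1/(1 − a) = 1/35;  first 5 digits = (1, 1, 0, 1, 0)

v_2(a) = 1 ≥ 1, so the series converges in ℤ_2 to 1/(1 − a) = 1/(1 − (-34)) = 1/35. Expand this rational in ℤ_2: compute digits iteratively via d_i = x_i mod 2, x_{i+1} = (x_i − d_i)/2. The first 5 digits are (1, 1, 0, 1, 0).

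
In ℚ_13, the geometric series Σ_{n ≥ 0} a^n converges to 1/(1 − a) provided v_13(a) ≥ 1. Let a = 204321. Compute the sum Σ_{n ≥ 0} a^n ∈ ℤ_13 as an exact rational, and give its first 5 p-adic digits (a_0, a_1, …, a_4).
Σ a^n = 1/(1 − a) = -1/204320;  first 5 digits = (1, 0, 0, 2, 7)

v_13(a) = 3 ≥ 1, so the series converges in ℤ_13 to 1/(1 − a) = 1/(1 − 204321) = -1/204320. Expand this rational in ℤ_13: compute digits iteratively via d_i = x_i mod 13, x_{i+1} = (x_i − d_i)/13. The first 5 digits are (1, 0, 0, 2, 7).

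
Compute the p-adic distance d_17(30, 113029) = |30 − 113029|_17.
d_17(30, 113029) = 1/4913

Step 1 — x − y = 30 − 113029 = -112999. Step 2 — v_17(-112999) = 3 (factor: -112999 = −(17^3 · 23); the sign does not affect v_p). Step 3 — |x − y|_17 = 17^{-3} = 1/4913.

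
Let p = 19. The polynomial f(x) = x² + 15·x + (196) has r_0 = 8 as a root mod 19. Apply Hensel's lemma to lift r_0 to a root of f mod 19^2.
r_1 = 217 (mod 361)

Hensel: r_{i+1} = r_i − f(r_i)·(f′(r_i))^{-1} mod 19^{i+2}, f′(x) = 2x + 15. Iterate:
  r_0 = 8 (mod 19)
  r_1 = 217 (mod 361)
Final: r = 217 satisfies f(r) ≡ 0 mod 19^2.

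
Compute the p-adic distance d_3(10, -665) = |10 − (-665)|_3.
d_3(10, -665) = 1/27

Step 1 — x − y = 10 − (-665) = 675. Step 2 — v_3(675) = 3 (factor: 675 = (3^3 · 25); the sign does not affect v_p). Step 3 — |x − y|_3 = 3^{-3} = 1/27.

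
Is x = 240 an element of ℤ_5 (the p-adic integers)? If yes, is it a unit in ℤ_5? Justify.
x ∈ ℤ_5 but not a unit; v_5(x) = 1 > 0

ℤ_5 = {x ∈ ℚ_5 : v_5(x) ≥ 0} and ℤ_5^× = {x ∈ ℤ_5 : v_5(x) = 0}. Here v_5(240) = v_5(num) − v_5(den) = 1; compare against these criteria.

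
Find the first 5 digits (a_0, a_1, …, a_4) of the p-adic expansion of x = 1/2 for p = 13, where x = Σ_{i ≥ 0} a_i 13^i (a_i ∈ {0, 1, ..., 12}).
(a_0, …, a_4) = (7, 6, 6, 6, 6)

v_13(1/2) = 0 (numerator and denominator both coprime to 13), so x ∈ ℤ_13^×. Compute digits iteratively via a_i = x_i mod 13, x_{i+1} = (x_i − a_i)/13, with x_0 = x:
  x_0 = 1/2;  a_0 = 7;  x_1 = (x_0 − 7)/13 = -1/2
  x_1 = -1/2;  a_1 = 6;  x_2 = (x_1 − 6)/13 = -1/2
  x_2 = -1/2;  a_2 = 6;  x_3 = (x_2 − 6)/13 = -1/2
  x_3 = -1/2;  a_3 = 6;  x_4 = (x_3 − 6)/13 = -1/2
  x_4 = -1/2;  a_4 = 6;  x_5 = (x_4 − 6)/13 = -1/2
Digits: (7, 6, 6, 6, 6).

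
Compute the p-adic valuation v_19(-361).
v_19(-361) = 2

v_19(n) is the largest exponent k such that 19^k divides n. Factor out: -361 = -19^2 · 1. (Sign doesn't affect v_p.) So v_19(-361) = 2.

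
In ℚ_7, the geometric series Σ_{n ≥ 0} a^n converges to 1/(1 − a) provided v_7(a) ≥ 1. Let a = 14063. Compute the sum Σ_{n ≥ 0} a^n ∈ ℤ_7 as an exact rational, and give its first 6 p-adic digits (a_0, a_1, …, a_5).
Σ a^n = 1/(1 − a) = -1/14062;  first 6 digits = (1, 0, 0, 6, 5, 0)

v_7(a) = 3 ≥ 1, so the series converges in ℤ_7 to 1/(1 − a) = 1/(1 − 14063) = -1/14062. Expand this rational in ℤ_7: compute digits iteratively via d_i = x_i mod 7, x_{i+1} = (x_i − d_i)/7. The first 6 digits are (1, 0, 0, 6, 5, 0).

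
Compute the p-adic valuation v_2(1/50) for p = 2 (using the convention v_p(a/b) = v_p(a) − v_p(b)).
v_2(1/50) = -1

Factor powers of 2 from the numerator and denominator of the reduced fraction: 1 = 2^0 · 1 and 50 = 2^1 · 25. Apply v_p(a/b) = v_p(a) − v_p(b): v_2(1/50) = 0 − 1 = -1.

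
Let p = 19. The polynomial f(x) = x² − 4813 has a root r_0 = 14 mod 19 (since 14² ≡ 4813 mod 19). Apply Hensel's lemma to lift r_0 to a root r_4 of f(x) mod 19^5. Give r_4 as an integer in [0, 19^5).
r_4 = 189691 (mod 2476099)

Hensel's recurrence: r_{i+1} = r_i − f(r_i)·(f′(r_i))^{-1} mod 19^{i+2}, with f′(x) = 2x. Iterate:
  r_0 = 14 (mod 19)
  r_1 = 166 (mod 361)
  r_2 = 4498 (mod 6859)
  r_3 = 59370 (mod 130321)
  r_4 = 189691 (mod 2476099)
Final: r_4 = 189691, and one checks f(r_4) ≡ 0 mod 19^5.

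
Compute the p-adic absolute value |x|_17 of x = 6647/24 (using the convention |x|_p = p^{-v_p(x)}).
|6647/24|_17 = 1/289

Step 1 — compute v_17(x) by factoring powers of 17 out of the numerator and denominator: v_17(6647/24) = 2. Step 2 — apply |x|_p = p^{-v_p(x)} = 17^{-2} = 1/289.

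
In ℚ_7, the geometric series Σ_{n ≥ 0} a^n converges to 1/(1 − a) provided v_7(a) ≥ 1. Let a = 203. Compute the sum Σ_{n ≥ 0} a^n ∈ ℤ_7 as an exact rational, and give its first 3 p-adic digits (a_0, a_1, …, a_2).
Σ a^n = 1/(1 − a) = -1/202;  first 3 digits = (1, 1, 5)

v_7(a) = 1 ≥ 1, so the series converges in ℤ_7 to 1/(1 − a) = 1/(1 − 203) = -1/202. Expand this rational in ℤ_7: compute digits iteratively via d_i = x_i mod 7, x_{i+1} = (x_i − d_i)/7. The first 3 digits are (1, 1, 5).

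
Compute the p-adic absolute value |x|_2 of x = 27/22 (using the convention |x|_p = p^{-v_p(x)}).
|27/22|_2 = 2

Step 1 — compute v_2(x) by factoring powers of 2 out of the numerator and denominator: v_2(27/22) = -1. Step 2 — apply |x|_p = p^{-v_p(x)} = 2^{1} = 2.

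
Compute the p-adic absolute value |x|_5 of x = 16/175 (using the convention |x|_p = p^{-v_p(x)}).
|16/175|_5 = 25

Step 1 — compute v_5(x) by factoring powers of 5 out of the numerator and denominator: v_5(16/175) = -2. Step 2 — apply |x|_p = p^{-v_p(x)} = 5^{2} = 25.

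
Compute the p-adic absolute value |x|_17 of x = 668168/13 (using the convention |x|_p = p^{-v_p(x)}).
|668168/13|_17 = 1/83521

Step 1 — compute v_17(x) by factoring powers of 17 out of the numerator and denominator: v_17(668168/13) = 4. Step 2 — apply |x|_p = p^{-v_p(x)} = 17^{-4} = 1/83521.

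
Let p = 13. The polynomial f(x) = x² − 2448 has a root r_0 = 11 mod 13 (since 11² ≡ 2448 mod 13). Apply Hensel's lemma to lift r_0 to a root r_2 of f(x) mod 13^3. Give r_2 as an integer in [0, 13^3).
r_2 = 2091 (mod 2197)

Hensel's recurrence: r_{i+1} = r_i − f(r_i)·(f′(r_i))^{-1} mod 13^{i+2}, with f′(x) = 2x. Iterate:
  r_0 = 11 (mod 13)
  r_1 = 63 (mod 169)
  r_2 = 2091 (mod 2197)
Final: r_2 = 2091, and one checks f(r_2) ≡ 0 mod 13^3.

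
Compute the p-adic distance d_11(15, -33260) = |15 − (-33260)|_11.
d_11(15, -33260) = 1/1331

Step 1 — x − y = 15 − (-33260) = 33275. Step 2 — v_11(33275) = 3 (factor: 33275 = (11^3 · 25); the sign does not affect v_p). Step 3 — |x − y|_11 = 11^{-3} = 1/1331.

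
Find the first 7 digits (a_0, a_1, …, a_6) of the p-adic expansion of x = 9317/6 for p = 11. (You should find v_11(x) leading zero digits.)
(a_0, …, a_6) = (0, 0, 0, 3, 9, 1, 9)

v_11(9317/6) = 3, so a_0 = ... = a_2 = 0. Factor out: x = 11^3 · u with u = 7/6 a unit in ℤ_11. Expand u iteratively via a_{v+i} = u_i mod 11, u_{i+1} = (u_i − a_{v+i})/11:
  u_0 = 7/6;  a_3 = 3;  u_1 = (u_0 − 3)/11 = -1/6
  u_1 = -1/6;  a_4 = 9;  u_2 = (u_1 − 9)/11 = -5/6
  u_2 = -5/6;  a_5 = 1;  u_3 = (u_2 − 1)/11 = -1/6
  u_3 = -1/6;  a_6 = 9;  u_4 = (u_3 − 9)/11 = -5/6
Digits: (0, 0, 0, 3, 9, 1, 9).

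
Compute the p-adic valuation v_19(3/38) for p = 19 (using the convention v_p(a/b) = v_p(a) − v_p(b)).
v_19(3/38) = -1

Factor powers of 19 from the numerator and denominator of the reduced fraction: 3 = 19^0 · 3 and 38 = 19^1 · 2. Apply v_p(a/b) = v_p(a) − v_p(b): v_19(3/38) = 0 − 1 = -1.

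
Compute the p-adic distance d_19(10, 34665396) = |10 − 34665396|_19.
d_19(10, 34665396) = 1/2476099

Step 1 — x − y = 10 − 34665396 = -34665386. Step 2 — v_19(-34665386) = 5 (factor: -34665386 = −(19^5 · 14); the sign does not affect v_p). Step 3 — |x − y|_19 = 19^{-5} = 1/2476099.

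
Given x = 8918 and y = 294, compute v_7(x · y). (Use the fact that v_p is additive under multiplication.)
v_7(2621892) = 5

v_p(x) = 3 (factor: 8918 = 7^3 · 26); v_p(y) = 2 (factor: 294 = 7^2 · 6). Additivity: v_p(xy) = v_p(x) + v_p(y) = 3 + 2 = 5. (Direct check: xy = 2621892 = 7^5 · (156).)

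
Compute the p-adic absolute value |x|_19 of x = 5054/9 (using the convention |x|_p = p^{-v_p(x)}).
|5054/9|_19 = 1/361

Step 1 — compute v_19(x) by factoring powers of 19 out of the numerator and denominator: v_19(5054/9) = 2. Step 2 — apply |x|_p = p^{-v_p(x)} = 19^{-2} = 1/361.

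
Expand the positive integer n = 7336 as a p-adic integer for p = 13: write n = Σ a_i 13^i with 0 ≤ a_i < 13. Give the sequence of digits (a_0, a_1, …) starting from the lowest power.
(a_0, a_1, …) = (4, 5, 4, 3)

Repeated division by 13 gives the digits low-to-high: 7336 = 4 + 5·13^1 + 4·13^2 + 3·13^3. Digit sequence: (4, 5, 4, 3).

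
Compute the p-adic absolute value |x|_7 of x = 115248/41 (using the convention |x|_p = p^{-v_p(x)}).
|115248/41|_7 = 1/2401

Step 1 — compute v_7(x) by factoring powers of 7 out of the numerator and denominator: v_7(115248/41) = 4. Step 2 — apply |x|_p = p^{-v_p(x)} = 7^{-4} = 1/2401.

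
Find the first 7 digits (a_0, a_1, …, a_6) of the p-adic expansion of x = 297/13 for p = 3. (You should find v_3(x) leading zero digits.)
(a_0, …, a_6) = (0, 0, 0, 2, 1, 0, 1)

v_3(297/13) = 3, so a_0 = ... = a_2 = 0. Factor out: x = 3^3 · u with u = 11/13 a unit in ℤ_3. Expand u iteratively via a_{v+i} = u_i mod 3, u_{i+1} = (u_i − a_{v+i})/3:
  u_0 = 11/13;  a_3 = 2;  u_1 = (u_0 − 2)/3 = -5/13
  u_1 = -5/13;  a_4 = 1;  u_2 = (u_1 − 1)/3 = -6/13
  u_2 = -6/13;  a_5 = 0;  u_3 = (u_2 − 0)/3 = -2/13
  u_3 = -2/13;  a_6 = 1;  u_4 = (u_3 − 1)/3 = -5/13
Digits: (0, 0, 0, 2, 1, 0, 1).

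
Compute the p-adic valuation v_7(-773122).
v_7(-773122) = 5

v_7(n) is the largest exponent k such that 7^k divides n. Factor out: -773122 = -7^5 · 46. (Sign doesn't affect v_p.) So v_7(-773122) = 5.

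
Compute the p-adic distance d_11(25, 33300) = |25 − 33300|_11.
d_11(25, 33300) = 1/1331

Step 1 — x − y = 25 − 33300 = -33275. Step 2 — v_11(-33275) = 3 (factor: -33275 = −(11^3 · 25); the sign does not affect v_p). Step 3 — |x − y|_11 = 11^{-3} = 1/1331.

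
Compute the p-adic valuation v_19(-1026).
v_19(-1026) = 1

v_19(n) is the largest exponent k such that 19^k divides n. Factor out: -1026 = -19^1 · 54. (Sign doesn't affect v_p.) So v_19(-1026) = 1.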